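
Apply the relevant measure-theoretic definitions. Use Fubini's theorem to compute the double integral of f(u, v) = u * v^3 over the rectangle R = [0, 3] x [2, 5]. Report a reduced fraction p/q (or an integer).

f(u, v) is a tensor product of a function of u and a function of v, and both factors are bounded continuous (hence Lebesgue integrable) on the rectangle, so Fubini's theorem applies:
  integral_R f d(m x m) = (integral_a1^b1 u du) * (integral_a2^b2 v^3 dv).
Inner integral in u: integral_{0}^{3} u du = (3^2 - 0^2)/2
  = 9/2.
Inner integral in v: integral_{2}^{5} v^3 dv = (5^4 - 2^4)/4
  = 609/4.
Product: (9/2) * (609/4) = 5481/8.

5481/8


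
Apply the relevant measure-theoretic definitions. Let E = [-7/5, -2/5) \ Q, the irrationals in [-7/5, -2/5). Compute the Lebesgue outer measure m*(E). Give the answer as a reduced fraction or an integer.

The interval I = [-7/5, -2/5) has m(I) = -2/5 - (-7/5) = 1 (endpoints are measure-zero, so open/closed/half-open agree). Write I = (I cap Q) u (I \ Q). The rationals in I are countable, so m*(I cap Q) = 0 (cover each rational by intervals whose total length is arbitrarily small). By countable subadditivity m*(I) <= m*(I cap Q) + m*(I \ Q), hence m*(I \ Q) >= m(I) = 1. The reverse inequality m*(I \ Q) <= m*(I) = 1 is trivial since (I \ Q) is a subset of I. Therefore m*(I \ Q) = 1.

1


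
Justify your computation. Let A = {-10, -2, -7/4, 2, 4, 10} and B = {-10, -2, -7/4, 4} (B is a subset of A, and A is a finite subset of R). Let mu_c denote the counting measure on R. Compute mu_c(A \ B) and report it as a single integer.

Counting measure assigns mu_c(E) = |E| (number of elements) when E is finite. For B subset A, A \ B is the set of elements of A not in B, so |A \ B| = |A| - |B|.
|A| = 6, |B| = 4, so mu_c(A \ B) = 6 - 4 = 2.

2


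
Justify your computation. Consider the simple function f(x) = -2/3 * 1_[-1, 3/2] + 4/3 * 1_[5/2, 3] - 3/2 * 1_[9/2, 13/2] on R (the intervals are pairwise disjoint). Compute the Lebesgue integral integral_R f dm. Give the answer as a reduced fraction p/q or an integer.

For a simple function f = sum_i c_i * 1_{A_i} with disjoint A_i,
  integral f dm = sum_i c_i * m(A_i).
Lengths of the A_i:
  m(A_1) = 3/2 - (-1) = 5/2.
  m(A_2) = 3 - 5/2 = 1/2.
  m(A_3) = 13/2 - 9/2 = 2.
Contributions c_i * m(A_i):
  (-2/3) * (5/2) = -5/3.
  (4/3) * (1/2) = 2/3.
  (-3/2) * (2) = -3.
Total: -5/3 + 2/3 - 3 = -4.

-4


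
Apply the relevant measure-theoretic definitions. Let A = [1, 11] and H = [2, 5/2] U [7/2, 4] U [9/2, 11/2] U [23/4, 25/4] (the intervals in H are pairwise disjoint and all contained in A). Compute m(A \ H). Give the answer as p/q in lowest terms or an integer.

The ambient interval has length m(A) = 11 - 1 = 10.
Since the holes are disjoint and sit inside A, by finite additivity
  m(H) = sum_i (b_i - a_i), and m(A \ H) = m(A) - m(H).
Computing the hole measures:
  m(H_1) = 5/2 - 2 = 1/2.
  m(H_2) = 4 - 7/2 = 1/2.
  m(H_3) = 11/2 - 9/2 = 1.
  m(H_4) = 25/4 - 23/4 = 1/2.
Summed: m(H) = 1/2 + 1/2 + 1 + 1/2 = 5/2.
So m(A \ H) = 10 - 5/2 = 15/2.

15/2


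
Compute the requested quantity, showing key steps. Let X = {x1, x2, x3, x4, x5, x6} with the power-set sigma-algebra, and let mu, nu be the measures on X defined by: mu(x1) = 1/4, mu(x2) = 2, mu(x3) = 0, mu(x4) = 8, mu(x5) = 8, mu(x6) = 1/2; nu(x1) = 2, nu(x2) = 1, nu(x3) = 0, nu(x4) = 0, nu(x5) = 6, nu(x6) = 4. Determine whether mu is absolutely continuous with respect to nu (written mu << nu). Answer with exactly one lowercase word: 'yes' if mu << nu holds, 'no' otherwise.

mu << nu means: every nu-null measurable set is also mu-null; equivalently, for every atom x, if nu({x}) = 0 then mu({x}) = 0.
Checking each atom:
  x1: nu = 2 > 0 -> no constraint.
  x2: nu = 1 > 0 -> no constraint.
  x3: nu = 0, mu = 0 -> consistent with mu << nu.
  x4: nu = 0, mu = 8 > 0 -> violates mu << nu.
  x5: nu = 6 > 0 -> no constraint.
  x6: nu = 4 > 0 -> no constraint.
The atom(s) x4 violate the condition (nu = 0 but mu > 0). Therefore mu is NOT absolutely continuous w.r.t. nu.

no


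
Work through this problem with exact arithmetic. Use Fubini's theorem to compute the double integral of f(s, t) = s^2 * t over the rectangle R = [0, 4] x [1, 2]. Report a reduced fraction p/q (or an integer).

f(s, t) is a tensor product of a function of s and a function of t, and both factors are bounded continuous (hence Lebesgue integrable) on the rectangle, so Fubini's theorem applies:
  integral_R f d(m x m) = (integral_a1^b1 s^2 ds) * (integral_a2^b2 t dt).
Inner integral in s: integral_{0}^{4} s^2 ds = (4^3 - 0^3)/3
  = 64/3.
Inner integral in t: integral_{1}^{2} t dt = (2^2 - 1^2)/2
  = 3/2.
Product: (64/3) * (3/2) = 32.

32


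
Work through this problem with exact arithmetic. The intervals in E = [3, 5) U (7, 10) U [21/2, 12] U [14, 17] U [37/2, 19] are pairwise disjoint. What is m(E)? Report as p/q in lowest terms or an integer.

For pairwise disjoint intervals, m(union_i I_i) = sum_i m(I_i),
and m is invariant under swapping open/closed endpoints (single points have measure 0).
So m(E) = sum_i (b_i - a_i).
  I_1 has length 5 - 3 = 2.
  I_2 has length 10 - 7 = 3.
  I_3 has length 12 - 21/2 = 3/2.
  I_4 has length 17 - 14 = 3.
  I_5 has length 19 - 37/2 = 1/2.
Summing:
  m(E) = 2 + 3 + 3/2 + 3 + 1/2 = 10.

10


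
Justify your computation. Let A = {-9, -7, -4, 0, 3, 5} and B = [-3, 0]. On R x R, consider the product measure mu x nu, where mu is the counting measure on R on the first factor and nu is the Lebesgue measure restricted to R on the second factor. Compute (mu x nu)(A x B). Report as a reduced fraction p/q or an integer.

For a measurable rectangle A x B, the product measure satisfies
  (mu x nu)(A x B) = mu(A) * nu(B).
  mu(A) = 6.
  nu(B) = 3.
  (mu x nu)(A x B) = 6 * 3 = 18.

18


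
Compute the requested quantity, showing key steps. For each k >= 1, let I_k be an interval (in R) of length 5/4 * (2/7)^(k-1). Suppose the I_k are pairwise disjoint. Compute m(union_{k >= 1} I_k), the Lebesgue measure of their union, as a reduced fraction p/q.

By countable additivity of the Lebesgue measure on pairwise disjoint measurable sets,
  m(union_{k >= 1} I_k) = sum_{k >= 1} m(I_k) = sum_{k >= 1} a * r^(k-1),
  with a = 5/4 and r = 2/7.
Since 0 < r = 2/7 < 1, the geometric series converges:
  sum_{k >= 1} a * r^(k-1) = a / (1 - r).
  = 5/4 / (1 - 2/7)
  = 5/4 / (5/7)
  = 7/4.

7/4


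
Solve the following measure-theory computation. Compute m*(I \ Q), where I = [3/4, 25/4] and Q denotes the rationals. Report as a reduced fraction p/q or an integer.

The interval I = [3/4, 25/4] has m(I) = 25/4 - 3/4 = 11/2 (endpoints are measure-zero, so open/closed/half-open agree). Write I = (I cap Q) u (I \ Q). The rationals in I are countable, so m*(I cap Q) = 0 (cover each rational by intervals whose total length is arbitrarily small). By countable subadditivity m*(I) <= m*(I cap Q) + m*(I \ Q), hence m*(I \ Q) >= m(I) = 11/2. The reverse inequality m*(I \ Q) <= m*(I) = 11/2 is trivial since (I \ Q) is a subset of I. Therefore m*(I \ Q) = 11/2.

11/2


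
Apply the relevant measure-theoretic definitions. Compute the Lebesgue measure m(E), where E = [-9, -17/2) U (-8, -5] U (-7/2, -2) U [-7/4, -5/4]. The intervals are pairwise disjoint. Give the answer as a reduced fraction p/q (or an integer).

For pairwise disjoint intervals, m(union_i I_i) = sum_i m(I_i),
and m is invariant under swapping open/closed endpoints (single points have measure 0).
So m(E) = sum_i (b_i - a_i).
  I_1 has length -17/2 - (-9) = 1/2.
  I_2 has length -5 - (-8) = 3.
  I_3 has length -2 - (-7/2) = 3/2.
  I_4 has length -5/4 - (-7/4) = 1/2.
Summing:
  m(E) = 1/2 + 3 + 3/2 + 1/2 = 11/2.

11/2


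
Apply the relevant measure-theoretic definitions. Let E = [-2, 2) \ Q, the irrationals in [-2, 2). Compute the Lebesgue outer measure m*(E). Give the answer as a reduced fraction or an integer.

The interval I = [-2, 2) has m(I) = 2 - (-2) = 4 (endpoints are measure-zero, so open/closed/half-open agree). Write I = (I cap Q) u (I \ Q). The rationals in I are countable, so m*(I cap Q) = 0 (cover each rational by intervals whose total length is arbitrarily small). By countable subadditivity m*(I) <= m*(I cap Q) + m*(I \ Q), hence m*(I \ Q) >= m(I) = 4. The reverse inequality m*(I \ Q) <= m*(I) = 4 is trivial since (I \ Q) is a subset of I. Therefore m*(I \ Q) = 4.

4


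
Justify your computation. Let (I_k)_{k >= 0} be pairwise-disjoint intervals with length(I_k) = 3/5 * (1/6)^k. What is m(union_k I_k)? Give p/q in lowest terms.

By countable additivity of the Lebesgue measure on pairwise disjoint measurable sets,
  m(union_{k >= 0} I_k) = sum_{k >= 0} m(I_k) = sum_{k >= 0} a * r^k,
  with a = 3/5 and r = 1/6.
Since 0 < r = 1/6 < 1, the geometric series converges:
  sum_{k >= 0} a * r^k = a / (1 - r).
  = 3/5 / (1 - 1/6)
  = 3/5 / (5/6)
  = 18/25.

18/25


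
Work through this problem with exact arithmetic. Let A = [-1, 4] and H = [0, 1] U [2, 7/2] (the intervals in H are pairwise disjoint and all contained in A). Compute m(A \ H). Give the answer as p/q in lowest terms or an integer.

The ambient interval has length m(A) = 4 - (-1) = 5.
Since the holes are disjoint and sit inside A, by finite additivity
  m(H) = sum_i (b_i - a_i), and m(A \ H) = m(A) - m(H).
Computing the hole measures:
  m(H_1) = 1 - 0 = 1.
  m(H_2) = 7/2 - 2 = 3/2.
Summed: m(H) = 1 + 3/2 = 5/2.
So m(A \ H) = 5 - 5/2 = 5/2.

5/2


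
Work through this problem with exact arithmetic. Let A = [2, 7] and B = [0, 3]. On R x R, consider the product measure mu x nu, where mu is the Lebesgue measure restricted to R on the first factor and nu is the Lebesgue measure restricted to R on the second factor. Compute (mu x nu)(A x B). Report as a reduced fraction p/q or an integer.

For a measurable rectangle A x B, the product measure satisfies
  (mu x nu)(A x B) = mu(A) * nu(B).
  mu(A) = 5.
  nu(B) = 3.
  (mu x nu)(A x B) = 5 * 3 = 15.

15


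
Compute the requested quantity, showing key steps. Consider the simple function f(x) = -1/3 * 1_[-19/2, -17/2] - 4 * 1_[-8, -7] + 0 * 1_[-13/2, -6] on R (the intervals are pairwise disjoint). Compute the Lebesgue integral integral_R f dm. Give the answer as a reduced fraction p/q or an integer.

For a simple function f = sum_i c_i * 1_{A_i} with disjoint A_i,
  integral f dm = sum_i c_i * m(A_i).
Lengths of the A_i:
  m(A_1) = -17/2 - (-19/2) = 1.
  m(A_2) = -7 - (-8) = 1.
  m(A_3) = -6 - (-13/2) = 1/2.
Contributions c_i * m(A_i):
  (-1/3) * (1) = -1/3.
  (-4) * (1) = -4.
  (0) * (1/2) = 0.
Total: -1/3 - 4 + 0 = -13/3.

-13/3


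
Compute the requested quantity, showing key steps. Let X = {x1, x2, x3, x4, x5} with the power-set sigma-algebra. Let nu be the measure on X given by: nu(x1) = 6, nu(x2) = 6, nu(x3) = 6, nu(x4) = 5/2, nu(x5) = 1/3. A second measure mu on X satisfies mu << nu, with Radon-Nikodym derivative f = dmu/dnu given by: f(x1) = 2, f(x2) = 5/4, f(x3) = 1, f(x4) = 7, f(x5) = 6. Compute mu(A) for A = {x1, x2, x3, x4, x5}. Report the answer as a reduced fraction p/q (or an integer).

By the defining property of the Radon-Nikodym derivative, for every measurable set A,
  mu(A) = integral_A f dnu.
Since nu is a discrete measure concentrated on the atoms of X, the integral over A reduces to the sum
  mu(A) = sum_{x in A} f(x) * nu({x}).
Computing each term:
  x1: f(x1) * nu(x1) = 2 * 6 = 12.
  x2: f(x2) * nu(x2) = 5/4 * 6 = 15/2.
  x3: f(x3) * nu(x3) = 1 * 6 = 6.
  x4: f(x4) * nu(x4) = 7 * 5/2 = 35/2.
  x5: f(x5) * nu(x5) = 6 * 1/3 = 2.
Summing: mu(A) = 12 + 15/2 + 6 + 35/2 + 2 = 45.

45


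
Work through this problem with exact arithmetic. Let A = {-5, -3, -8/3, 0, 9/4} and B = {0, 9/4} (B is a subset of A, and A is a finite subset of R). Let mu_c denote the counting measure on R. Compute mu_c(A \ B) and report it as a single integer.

Counting measure assigns mu_c(E) = |E| (number of elements) when E is finite. For B subset A, A \ B is the set of elements of A not in B, so |A \ B| = |A| - |B|.
|A| = 5, |B| = 2, so mu_c(A \ B) = 5 - 2 = 3.

3


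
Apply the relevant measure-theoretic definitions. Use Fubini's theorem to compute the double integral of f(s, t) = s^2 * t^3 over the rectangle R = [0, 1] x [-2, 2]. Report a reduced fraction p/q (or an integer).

f(s, t) is a tensor product of a function of s and a function of t, and both factors are bounded continuous (hence Lebesgue integrable) on the rectangle, so Fubini's theorem applies:
  integral_R f d(m x m) = (integral_a1^b1 s^2 ds) * (integral_a2^b2 t^3 dt).
Inner integral in s: integral_{0}^{1} s^2 ds = (1^3 - 0^3)/3
  = 1/3.
Inner integral in t: integral_{-2}^{2} t^3 dt = (2^4 - (-2)^4)/4
  = 0.
Product: (1/3) * (0) = 0.

0


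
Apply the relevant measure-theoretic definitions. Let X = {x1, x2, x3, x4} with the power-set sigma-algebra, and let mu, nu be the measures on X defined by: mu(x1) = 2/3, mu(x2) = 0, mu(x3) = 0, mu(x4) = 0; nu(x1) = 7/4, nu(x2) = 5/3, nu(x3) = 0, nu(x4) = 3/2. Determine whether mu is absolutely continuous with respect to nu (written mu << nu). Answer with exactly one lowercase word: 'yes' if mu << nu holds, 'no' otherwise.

mu << nu means: every nu-null measurable set is also mu-null; equivalently, for every atom x, if nu({x}) = 0 then mu({x}) = 0.
Checking each atom:
  x1: nu = 7/4 > 0 -> no constraint.
  x2: nu = 5/3 > 0 -> no constraint.
  x3: nu = 0, mu = 0 -> consistent with mu << nu.
  x4: nu = 3/2 > 0 -> no constraint.
No atom violates the condition. Therefore mu << nu.

yes


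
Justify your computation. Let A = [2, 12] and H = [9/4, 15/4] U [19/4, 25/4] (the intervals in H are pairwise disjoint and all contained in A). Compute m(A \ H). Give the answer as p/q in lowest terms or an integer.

The ambient interval has length m(A) = 12 - 2 = 10.
Since the holes are disjoint and sit inside A, by finite additivity
  m(H) = sum_i (b_i - a_i), and m(A \ H) = m(A) - m(H).
Computing the hole measures:
  m(H_1) = 15/4 - 9/4 = 3/2.
  m(H_2) = 25/4 - 19/4 = 3/2.
Summed: m(H) = 3/2 + 3/2 = 3.
So m(A \ H) = 10 - 3 = 7.

7


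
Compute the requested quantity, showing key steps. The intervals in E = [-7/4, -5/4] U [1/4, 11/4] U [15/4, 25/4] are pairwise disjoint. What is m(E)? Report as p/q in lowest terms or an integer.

For pairwise disjoint intervals, m(union_i I_i) = sum_i m(I_i),
and m is invariant under swapping open/closed endpoints (single points have measure 0).
So m(E) = sum_i (b_i - a_i).
  I_1 has length -5/4 - (-7/4) = 1/2.
  I_2 has length 11/4 - 1/4 = 5/2.
  I_3 has length 25/4 - 15/4 = 5/2.
Summing:
  m(E) = 1/2 + 5/2 + 5/2 = 11/2.

11/2


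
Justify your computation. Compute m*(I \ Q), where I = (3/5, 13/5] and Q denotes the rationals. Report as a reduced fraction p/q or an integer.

The interval I = (3/5, 13/5] has m(I) = 13/5 - 3/5 = 2 (endpoints are measure-zero, so open/closed/half-open agree). Write I = (I cap Q) u (I \ Q). The rationals in I are countable, so m*(I cap Q) = 0 (cover each rational by intervals whose total length is arbitrarily small). By countable subadditivity m*(I) <= m*(I cap Q) + m*(I \ Q), hence m*(I \ Q) >= m(I) = 2. The reverse inequality m*(I \ Q) <= m*(I) = 2 is trivial since (I \ Q) is a subset of I. Therefore m*(I \ Q) = 2.

2


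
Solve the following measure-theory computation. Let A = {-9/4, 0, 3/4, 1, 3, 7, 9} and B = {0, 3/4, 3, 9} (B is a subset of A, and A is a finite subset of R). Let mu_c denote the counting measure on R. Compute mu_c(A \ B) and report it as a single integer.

Counting measure assigns mu_c(E) = |E| (number of elements) when E is finite. For B subset A, A \ B is the set of elements of A not in B, so |A \ B| = |A| - |B|.
|A| = 7, |B| = 4, so mu_c(A \ B) = 7 - 4 = 3.

3


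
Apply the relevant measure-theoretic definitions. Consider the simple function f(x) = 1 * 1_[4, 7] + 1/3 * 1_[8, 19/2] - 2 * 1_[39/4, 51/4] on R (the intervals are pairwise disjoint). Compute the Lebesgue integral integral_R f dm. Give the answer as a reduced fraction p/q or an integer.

For a simple function f = sum_i c_i * 1_{A_i} with disjoint A_i,
  integral f dm = sum_i c_i * m(A_i).
Lengths of the A_i:
  m(A_1) = 7 - 4 = 3.
  m(A_2) = 19/2 - 8 = 3/2.
  m(A_3) = 51/4 - 39/4 = 3.
Contributions c_i * m(A_i):
  (1) * (3) = 3.
  (1/3) * (3/2) = 1/2.
  (-2) * (3) = -6.
Total: 3 + 1/2 - 6 = -5/2.

-5/2


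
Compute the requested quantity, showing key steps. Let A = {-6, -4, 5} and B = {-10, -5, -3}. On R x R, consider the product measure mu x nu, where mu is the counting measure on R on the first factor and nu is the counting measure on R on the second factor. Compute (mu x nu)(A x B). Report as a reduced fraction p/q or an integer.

For a measurable rectangle A x B, the product measure satisfies
  (mu x nu)(A x B) = mu(A) * nu(B).
  mu(A) = 3.
  nu(B) = 3.
  (mu x nu)(A x B) = 3 * 3 = 9.

9


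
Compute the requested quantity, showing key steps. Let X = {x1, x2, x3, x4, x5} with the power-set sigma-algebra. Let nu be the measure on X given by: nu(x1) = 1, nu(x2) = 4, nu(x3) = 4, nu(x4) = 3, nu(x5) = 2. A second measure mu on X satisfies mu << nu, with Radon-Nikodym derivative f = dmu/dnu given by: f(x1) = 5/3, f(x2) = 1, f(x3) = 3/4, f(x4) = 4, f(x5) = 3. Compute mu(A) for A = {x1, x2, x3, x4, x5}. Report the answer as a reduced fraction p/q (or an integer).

By the defining property of the Radon-Nikodym derivative, for every measurable set A,
  mu(A) = integral_A f dnu.
Since nu is a discrete measure concentrated on the atoms of X, the integral over A reduces to the sum
  mu(A) = sum_{x in A} f(x) * nu({x}).
Computing each term:
  x1: f(x1) * nu(x1) = 5/3 * 1 = 5/3.
  x2: f(x2) * nu(x2) = 1 * 4 = 4.
  x3: f(x3) * nu(x3) = 3/4 * 4 = 3.
  x4: f(x4) * nu(x4) = 4 * 3 = 12.
  x5: f(x5) * nu(x5) = 3 * 2 = 6.
Summing: mu(A) = 5/3 + 4 + 3 + 12 + 6 = 80/3.

80/3


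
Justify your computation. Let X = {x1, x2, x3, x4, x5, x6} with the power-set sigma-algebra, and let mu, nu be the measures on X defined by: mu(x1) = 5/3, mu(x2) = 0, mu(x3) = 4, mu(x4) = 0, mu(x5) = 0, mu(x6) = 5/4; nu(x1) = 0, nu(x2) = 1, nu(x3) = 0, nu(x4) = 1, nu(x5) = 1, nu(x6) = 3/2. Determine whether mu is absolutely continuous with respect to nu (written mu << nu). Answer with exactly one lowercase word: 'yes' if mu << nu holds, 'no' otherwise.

mu << nu means: every nu-null measurable set is also mu-null; equivalently, for every atom x, if nu({x}) = 0 then mu({x}) = 0.
Checking each atom:
  x1: nu = 0, mu = 5/3 > 0 -> violates mu << nu.
  x2: nu = 1 > 0 -> no constraint.
  x3: nu = 0, mu = 4 > 0 -> violates mu << nu.
  x4: nu = 1 > 0 -> no constraint.
  x5: nu = 1 > 0 -> no constraint.
  x6: nu = 3/2 > 0 -> no constraint.
The atom(s) x1, x3 violate the condition (nu = 0 but mu > 0). Therefore mu is NOT absolutely continuous w.r.t. nu.

no


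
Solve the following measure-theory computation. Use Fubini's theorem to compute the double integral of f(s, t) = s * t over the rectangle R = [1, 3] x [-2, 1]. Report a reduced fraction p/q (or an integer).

f(s, t) is a tensor product of a function of s and a function of t, and both factors are bounded continuous (hence Lebesgue integrable) on the rectangle, so Fubini's theorem applies:
  integral_R f d(m x m) = (integral_a1^b1 s ds) * (integral_a2^b2 t dt).
Inner integral in s: integral_{1}^{3} s ds = (3^2 - 1^2)/2
  = 4.
Inner integral in t: integral_{-2}^{1} t dt = (1^2 - (-2)^2)/2
  = -3/2.
Product: (4) * (-3/2) = -6.

-6


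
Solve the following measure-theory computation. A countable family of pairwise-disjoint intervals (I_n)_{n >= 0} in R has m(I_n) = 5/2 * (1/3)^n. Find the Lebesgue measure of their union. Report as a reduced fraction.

By countable additivity of the Lebesgue measure on pairwise disjoint measurable sets,
  m(union_{n >= 0} I_n) = sum_{n >= 0} m(I_n) = sum_{n >= 0} a * r^n,
  with a = 5/2 and r = 1/3.
Since 0 < r = 1/3 < 1, the geometric series converges:
  sum_{n >= 0} a * r^n = a / (1 - r).
  = 5/2 / (1 - 1/3)
  = 5/2 / (2/3)
  = 15/4.

15/4


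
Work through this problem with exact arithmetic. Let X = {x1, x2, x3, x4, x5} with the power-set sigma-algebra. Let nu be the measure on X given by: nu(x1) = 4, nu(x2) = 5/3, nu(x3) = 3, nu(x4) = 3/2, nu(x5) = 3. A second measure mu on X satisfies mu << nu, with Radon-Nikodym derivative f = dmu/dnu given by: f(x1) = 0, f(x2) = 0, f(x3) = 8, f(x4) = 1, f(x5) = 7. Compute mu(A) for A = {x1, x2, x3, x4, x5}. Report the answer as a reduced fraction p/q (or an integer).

By the defining property of the Radon-Nikodym derivative, for every measurable set A,
  mu(A) = integral_A f dnu.
Since nu is a discrete measure concentrated on the atoms of X, the integral over A reduces to the sum
  mu(A) = sum_{x in A} f(x) * nu({x}).
Computing each term:
  x1: f(x1) * nu(x1) = 0 * 4 = 0.
  x2: f(x2) * nu(x2) = 0 * 5/3 = 0.
  x3: f(x3) * nu(x3) = 8 * 3 = 24.
  x4: f(x4) * nu(x4) = 1 * 3/2 = 3/2.
  x5: f(x5) * nu(x5) = 7 * 3 = 21.
Summing: mu(A) = 0 + 0 + 24 + 3/2 + 21 = 93/2.

93/2


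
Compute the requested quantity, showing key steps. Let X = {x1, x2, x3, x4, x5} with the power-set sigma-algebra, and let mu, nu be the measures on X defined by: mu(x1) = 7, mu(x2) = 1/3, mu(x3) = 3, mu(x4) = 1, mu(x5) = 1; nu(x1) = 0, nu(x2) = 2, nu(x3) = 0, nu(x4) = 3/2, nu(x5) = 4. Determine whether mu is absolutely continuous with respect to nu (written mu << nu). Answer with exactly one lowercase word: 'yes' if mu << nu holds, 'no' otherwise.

mu << nu means: every nu-null measurable set is also mu-null; equivalently, for every atom x, if nu({x}) = 0 then mu({x}) = 0.
Checking each atom:
  x1: nu = 0, mu = 7 > 0 -> violates mu << nu.
  x2: nu = 2 > 0 -> no constraint.
  x3: nu = 0, mu = 3 > 0 -> violates mu << nu.
  x4: nu = 3/2 > 0 -> no constraint.
  x5: nu = 4 > 0 -> no constraint.
The atom(s) x1, x3 violate the condition (nu = 0 but mu > 0). Therefore mu is NOT absolutely continuous w.r.t. nu.

no


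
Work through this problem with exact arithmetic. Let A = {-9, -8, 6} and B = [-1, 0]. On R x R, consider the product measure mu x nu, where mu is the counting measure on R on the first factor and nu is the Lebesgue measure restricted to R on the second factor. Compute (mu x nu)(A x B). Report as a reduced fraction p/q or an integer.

For a measurable rectangle A x B, the product measure satisfies
  (mu x nu)(A x B) = mu(A) * nu(B).
  mu(A) = 3.
  nu(B) = 1.
  (mu x nu)(A x B) = 3 * 1 = 3.

3


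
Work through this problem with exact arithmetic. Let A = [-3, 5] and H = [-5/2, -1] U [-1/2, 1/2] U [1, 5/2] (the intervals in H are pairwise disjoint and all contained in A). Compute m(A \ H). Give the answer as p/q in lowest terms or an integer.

The ambient interval has length m(A) = 5 - (-3) = 8.
Since the holes are disjoint and sit inside A, by finite additivity
  m(H) = sum_i (b_i - a_i), and m(A \ H) = m(A) - m(H).
Computing the hole measures:
  m(H_1) = -1 - (-5/2) = 3/2.
  m(H_2) = 1/2 - (-1/2) = 1.
  m(H_3) = 5/2 - 1 = 3/2.
Summed: m(H) = 3/2 + 1 + 3/2 = 4.
So m(A \ H) = 8 - 4 = 4.

4


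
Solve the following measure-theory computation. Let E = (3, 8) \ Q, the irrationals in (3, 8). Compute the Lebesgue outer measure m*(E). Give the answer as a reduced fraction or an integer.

The interval I = (3, 8) has m(I) = 8 - 3 = 5 (endpoints are measure-zero, so open/closed/half-open agree). Write I = (I cap Q) u (I \ Q). The rationals in I are countable, so m*(I cap Q) = 0 (cover each rational by intervals whose total length is arbitrarily small). By countable subadditivity m*(I) <= m*(I cap Q) + m*(I \ Q), hence m*(I \ Q) >= m(I) = 5. The reverse inequality m*(I \ Q) <= m*(I) = 5 is trivial since (I \ Q) is a subset of I. Therefore m*(I \ Q) = 5.

5


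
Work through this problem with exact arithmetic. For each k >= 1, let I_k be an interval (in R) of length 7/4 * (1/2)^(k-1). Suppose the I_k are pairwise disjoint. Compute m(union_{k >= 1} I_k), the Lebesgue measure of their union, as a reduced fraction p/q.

By countable additivity of the Lebesgue measure on pairwise disjoint measurable sets,
  m(union_{k >= 1} I_k) = sum_{k >= 1} m(I_k) = sum_{k >= 1} a * r^(k-1),
  with a = 7/4 and r = 1/2.
Since 0 < r = 1/2 < 1, the geometric series converges:
  sum_{k >= 1} a * r^(k-1) = a / (1 - r).
  = 7/4 / (1 - 1/2)
  = 7/4 / (1/2)
  = 7/2.

7/2


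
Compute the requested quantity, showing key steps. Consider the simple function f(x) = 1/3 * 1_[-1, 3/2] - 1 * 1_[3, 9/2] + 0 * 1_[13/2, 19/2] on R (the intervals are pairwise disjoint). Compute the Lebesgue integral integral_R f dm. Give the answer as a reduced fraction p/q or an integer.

For a simple function f = sum_i c_i * 1_{A_i} with disjoint A_i,
  integral f dm = sum_i c_i * m(A_i).
Lengths of the A_i:
  m(A_1) = 3/2 - (-1) = 5/2.
  m(A_2) = 9/2 - 3 = 3/2.
  m(A_3) = 19/2 - 13/2 = 3.
Contributions c_i * m(A_i):
  (1/3) * (5/2) = 5/6.
  (-1) * (3/2) = -3/2.
  (0) * (3) = 0.
Total: 5/6 - 3/2 + 0 = -2/3.

-2/3


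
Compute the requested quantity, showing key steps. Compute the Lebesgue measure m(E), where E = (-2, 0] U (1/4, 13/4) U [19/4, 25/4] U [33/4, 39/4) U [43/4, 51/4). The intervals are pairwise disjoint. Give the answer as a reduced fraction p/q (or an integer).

For pairwise disjoint intervals, m(union_i I_i) = sum_i m(I_i),
and m is invariant under swapping open/closed endpoints (single points have measure 0).
So m(E) = sum_i (b_i - a_i).
  I_1 has length 0 - (-2) = 2.
  I_2 has length 13/4 - 1/4 = 3.
  I_3 has length 25/4 - 19/4 = 3/2.
  I_4 has length 39/4 - 33/4 = 3/2.
  I_5 has length 51/4 - 43/4 = 2.
Summing:
  m(E) = 2 + 3 + 3/2 + 3/2 + 2 = 10.

10


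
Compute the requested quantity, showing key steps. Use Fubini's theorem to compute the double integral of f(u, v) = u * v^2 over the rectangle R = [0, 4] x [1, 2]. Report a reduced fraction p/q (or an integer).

f(u, v) is a tensor product of a function of u and a function of v, and both factors are bounded continuous (hence Lebesgue integrable) on the rectangle, so Fubini's theorem applies:
  integral_R f d(m x m) = (integral_a1^b1 u du) * (integral_a2^b2 v^2 dv).
Inner integral in u: integral_{0}^{4} u du = (4^2 - 0^2)/2
  = 8.
Inner integral in v: integral_{1}^{2} v^2 dv = (2^3 - 1^3)/3
  = 7/3.
Product: (8) * (7/3) = 56/3.

56/3


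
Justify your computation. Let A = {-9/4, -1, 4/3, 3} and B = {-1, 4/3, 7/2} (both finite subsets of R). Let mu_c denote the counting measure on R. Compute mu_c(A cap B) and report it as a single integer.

Counting measure on a finite set equals cardinality. mu_c(A cap B) = |A cap B| (elements appearing in both).
Enumerating the elements of A that also lie in B gives 2 element(s).
So mu_c(A cap B) = 2.

2


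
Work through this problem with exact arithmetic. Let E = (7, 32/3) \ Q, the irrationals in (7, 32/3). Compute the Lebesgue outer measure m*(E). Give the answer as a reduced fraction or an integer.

The interval I = (7, 32/3) has m(I) = 32/3 - 7 = 11/3 (endpoints are measure-zero, so open/closed/half-open agree). Write I = (I cap Q) u (I \ Q). The rationals in I are countable, so m*(I cap Q) = 0 (cover each rational by intervals whose total length is arbitrarily small). By countable subadditivity m*(I) <= m*(I cap Q) + m*(I \ Q), hence m*(I \ Q) >= m(I) = 11/3. The reverse inequality m*(I \ Q) <= m*(I) = 11/3 is trivial since (I \ Q) is a subset of I. Therefore m*(I \ Q) = 11/3.

11/3


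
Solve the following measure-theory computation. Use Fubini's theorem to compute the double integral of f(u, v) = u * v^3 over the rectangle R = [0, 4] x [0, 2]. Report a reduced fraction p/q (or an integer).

f(u, v) is a tensor product of a function of u and a function of v, and both factors are bounded continuous (hence Lebesgue integrable) on the rectangle, so Fubini's theorem applies:
  integral_R f d(m x m) = (integral_a1^b1 u du) * (integral_a2^b2 v^3 dv).
Inner integral in u: integral_{0}^{4} u du = (4^2 - 0^2)/2
  = 8.
Inner integral in v: integral_{0}^{2} v^3 dv = (2^4 - 0^4)/4
  = 4.
Product: (8) * (4) = 32.

32


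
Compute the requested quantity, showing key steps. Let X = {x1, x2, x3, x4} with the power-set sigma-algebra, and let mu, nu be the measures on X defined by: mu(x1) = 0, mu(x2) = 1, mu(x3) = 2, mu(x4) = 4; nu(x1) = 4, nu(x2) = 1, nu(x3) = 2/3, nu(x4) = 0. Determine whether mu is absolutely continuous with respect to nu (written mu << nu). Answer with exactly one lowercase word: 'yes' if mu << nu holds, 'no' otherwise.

mu << nu means: every nu-null measurable set is also mu-null; equivalently, for every atom x, if nu({x}) = 0 then mu({x}) = 0.
Checking each atom:
  x1: nu = 4 > 0 -> no constraint.
  x2: nu = 1 > 0 -> no constraint.
  x3: nu = 2/3 > 0 -> no constraint.
  x4: nu = 0, mu = 4 > 0 -> violates mu << nu.
The atom(s) x4 violate the condition (nu = 0 but mu > 0). Therefore mu is NOT absolutely continuous w.r.t. nu.

no


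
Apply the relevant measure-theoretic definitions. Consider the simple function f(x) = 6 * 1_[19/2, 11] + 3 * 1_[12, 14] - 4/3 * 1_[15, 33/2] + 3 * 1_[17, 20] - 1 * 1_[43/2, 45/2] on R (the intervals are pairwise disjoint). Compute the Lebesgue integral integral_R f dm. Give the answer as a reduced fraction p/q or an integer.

For a simple function f = sum_i c_i * 1_{A_i} with disjoint A_i,
  integral f dm = sum_i c_i * m(A_i).
Lengths of the A_i:
  m(A_1) = 11 - 19/2 = 3/2.
  m(A_2) = 14 - 12 = 2.
  m(A_3) = 33/2 - 15 = 3/2.
  m(A_4) = 20 - 17 = 3.
  m(A_5) = 45/2 - 43/2 = 1.
Contributions c_i * m(A_i):
  (6) * (3/2) = 9.
  (3) * (2) = 6.
  (-4/3) * (3/2) = -2.
  (3) * (3) = 9.
  (-1) * (1) = -1.
Total: 9 + 6 - 2 + 9 - 1 = 21.

21


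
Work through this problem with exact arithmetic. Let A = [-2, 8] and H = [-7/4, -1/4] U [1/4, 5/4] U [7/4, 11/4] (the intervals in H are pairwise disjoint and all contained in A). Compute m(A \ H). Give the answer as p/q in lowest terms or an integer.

The ambient interval has length m(A) = 8 - (-2) = 10.
Since the holes are disjoint and sit inside A, by finite additivity
  m(H) = sum_i (b_i - a_i), and m(A \ H) = m(A) - m(H).
Computing the hole measures:
  m(H_1) = -1/4 - (-7/4) = 3/2.
  m(H_2) = 5/4 - 1/4 = 1.
  m(H_3) = 11/4 - 7/4 = 1.
Summed: m(H) = 3/2 + 1 + 1 = 7/2.
So m(A \ H) = 10 - 7/2 = 13/2.

13/2


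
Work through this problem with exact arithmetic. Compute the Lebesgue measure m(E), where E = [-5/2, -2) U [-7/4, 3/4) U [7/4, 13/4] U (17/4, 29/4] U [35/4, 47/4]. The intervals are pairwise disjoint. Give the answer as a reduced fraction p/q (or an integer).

For pairwise disjoint intervals, m(union_i I_i) = sum_i m(I_i),
and m is invariant under swapping open/closed endpoints (single points have measure 0).
So m(E) = sum_i (b_i - a_i).
  I_1 has length -2 - (-5/2) = 1/2.
  I_2 has length 3/4 - (-7/4) = 5/2.
  I_3 has length 13/4 - 7/4 = 3/2.
  I_4 has length 29/4 - 17/4 = 3.
  I_5 has length 47/4 - 35/4 = 3.
Summing:
  m(E) = 1/2 + 5/2 + 3/2 + 3 + 3 = 21/2.

21/2


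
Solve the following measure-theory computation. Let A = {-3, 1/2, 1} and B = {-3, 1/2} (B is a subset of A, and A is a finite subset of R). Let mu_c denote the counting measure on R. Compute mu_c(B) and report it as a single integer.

Counting measure assigns mu_c(E) = |E| (number of elements) when E is finite.
B has 2 element(s), so mu_c(B) = 2.

2


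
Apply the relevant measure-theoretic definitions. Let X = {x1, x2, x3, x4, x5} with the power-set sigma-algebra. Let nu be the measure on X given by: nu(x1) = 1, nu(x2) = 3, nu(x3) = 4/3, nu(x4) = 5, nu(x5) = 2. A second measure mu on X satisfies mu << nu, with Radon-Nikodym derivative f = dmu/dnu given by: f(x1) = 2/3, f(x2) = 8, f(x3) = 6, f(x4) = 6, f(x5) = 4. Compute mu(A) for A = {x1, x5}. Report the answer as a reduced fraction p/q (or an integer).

By the defining property of the Radon-Nikodym derivative, for every measurable set A,
  mu(A) = integral_A f dnu.
Since nu is a discrete measure concentrated on the atoms of X, the integral over A reduces to the sum
  mu(A) = sum_{x in A} f(x) * nu({x}).
Computing each term:
  x1: f(x1) * nu(x1) = 2/3 * 1 = 2/3.
  x5: f(x5) * nu(x5) = 4 * 2 = 8.
Summing: mu(A) = 2/3 + 8 = 26/3.

26/3


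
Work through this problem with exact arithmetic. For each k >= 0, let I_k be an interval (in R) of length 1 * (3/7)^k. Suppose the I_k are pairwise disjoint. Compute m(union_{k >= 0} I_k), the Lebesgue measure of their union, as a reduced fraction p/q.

By countable additivity of the Lebesgue measure on pairwise disjoint measurable sets,
  m(union_{k >= 0} I_k) = sum_{k >= 0} m(I_k) = sum_{k >= 0} a * r^k,
  with a = 1 and r = 3/7.
Since 0 < r = 3/7 < 1, the geometric series converges:
  sum_{k >= 0} a * r^k = a / (1 - r).
  = 1 / (1 - 3/7)
  = 1 / (4/7)
  = 7/4.

7/4


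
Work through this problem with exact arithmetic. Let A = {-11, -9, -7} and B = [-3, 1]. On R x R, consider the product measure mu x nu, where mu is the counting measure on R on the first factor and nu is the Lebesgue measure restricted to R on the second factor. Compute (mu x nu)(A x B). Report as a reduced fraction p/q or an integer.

For a measurable rectangle A x B, the product measure satisfies
  (mu x nu)(A x B) = mu(A) * nu(B).
  mu(A) = 3.
  nu(B) = 4.
  (mu x nu)(A x B) = 3 * 4 = 12.

12


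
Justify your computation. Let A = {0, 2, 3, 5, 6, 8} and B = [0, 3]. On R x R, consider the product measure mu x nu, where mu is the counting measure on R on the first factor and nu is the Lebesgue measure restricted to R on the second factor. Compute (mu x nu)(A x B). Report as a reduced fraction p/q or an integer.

For a measurable rectangle A x B, the product measure satisfies
  (mu x nu)(A x B) = mu(A) * nu(B).
  mu(A) = 6.
  nu(B) = 3.
  (mu x nu)(A x B) = 6 * 3 = 18.

18


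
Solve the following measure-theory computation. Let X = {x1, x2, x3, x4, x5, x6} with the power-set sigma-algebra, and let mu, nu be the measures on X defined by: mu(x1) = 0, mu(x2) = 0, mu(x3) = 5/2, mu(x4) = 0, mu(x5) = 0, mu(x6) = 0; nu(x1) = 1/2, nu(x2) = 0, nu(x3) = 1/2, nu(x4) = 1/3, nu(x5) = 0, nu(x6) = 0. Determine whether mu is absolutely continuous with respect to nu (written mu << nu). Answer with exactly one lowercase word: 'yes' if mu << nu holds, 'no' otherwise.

mu << nu means: every nu-null measurable set is also mu-null; equivalently, for every atom x, if nu({x}) = 0 then mu({x}) = 0.
Checking each atom:
  x1: nu = 1/2 > 0 -> no constraint.
  x2: nu = 0, mu = 0 -> consistent with mu << nu.
  x3: nu = 1/2 > 0 -> no constraint.
  x4: nu = 1/3 > 0 -> no constraint.
  x5: nu = 0, mu = 0 -> consistent with mu << nu.
  x6: nu = 0, mu = 0 -> consistent with mu << nu.
No atom violates the condition. Therefore mu << nu.

yes


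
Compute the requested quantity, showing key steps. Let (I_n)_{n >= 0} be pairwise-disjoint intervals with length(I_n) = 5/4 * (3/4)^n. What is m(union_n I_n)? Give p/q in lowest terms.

By countable additivity of the Lebesgue measure on pairwise disjoint measurable sets,
  m(union_{n >= 0} I_n) = sum_{n >= 0} m(I_n) = sum_{n >= 0} a * r^n,
  with a = 5/4 and r = 3/4.
Since 0 < r = 3/4 < 1, the geometric series converges:
  sum_{n >= 0} a * r^n = a / (1 - r).
  = 5/4 / (1 - 3/4)
  = 5/4 / (1/4)
  = 5.

5


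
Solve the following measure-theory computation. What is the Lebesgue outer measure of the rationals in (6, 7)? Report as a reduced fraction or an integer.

The set Q cap (6, 7) is countable (a subset of the countable set Q). Lebesgue outer measure of any countable set is 0: each singleton {q} has m*({q}) = 0, and by countable subadditivity m*(union_k {q_k}) <= sum_k m*({q_k}) = sum_k 0 = 0. The reverse inequality m*(E) >= 0 is automatic. So m*(Q cap (6, 7)) = 0.

0


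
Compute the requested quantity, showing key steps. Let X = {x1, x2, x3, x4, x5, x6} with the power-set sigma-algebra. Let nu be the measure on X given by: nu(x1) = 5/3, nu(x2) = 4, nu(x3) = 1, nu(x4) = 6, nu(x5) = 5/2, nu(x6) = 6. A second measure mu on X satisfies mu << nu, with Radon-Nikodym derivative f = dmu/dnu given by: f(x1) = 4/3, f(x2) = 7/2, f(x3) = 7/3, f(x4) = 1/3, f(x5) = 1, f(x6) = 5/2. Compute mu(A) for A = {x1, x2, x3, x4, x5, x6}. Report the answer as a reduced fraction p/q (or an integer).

By the defining property of the Radon-Nikodym derivative, for every measurable set A,
  mu(A) = integral_A f dnu.
Since nu is a discrete measure concentrated on the atoms of X, the integral over A reduces to the sum
  mu(A) = sum_{x in A} f(x) * nu({x}).
Computing each term:
  x1: f(x1) * nu(x1) = 4/3 * 5/3 = 20/9.
  x2: f(x2) * nu(x2) = 7/2 * 4 = 14.
  x3: f(x3) * nu(x3) = 7/3 * 1 = 7/3.
  x4: f(x4) * nu(x4) = 1/3 * 6 = 2.
  x5: f(x5) * nu(x5) = 1 * 5/2 = 5/2.
  x6: f(x6) * nu(x6) = 5/2 * 6 = 15.
Summing: mu(A) = 20/9 + 14 + 7/3 + 2 + 5/2 + 15 = 685/18.

685/18


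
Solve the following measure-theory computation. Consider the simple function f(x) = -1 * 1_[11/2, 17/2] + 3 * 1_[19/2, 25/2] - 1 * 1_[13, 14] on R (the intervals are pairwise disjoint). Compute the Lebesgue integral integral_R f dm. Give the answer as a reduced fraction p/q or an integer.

For a simple function f = sum_i c_i * 1_{A_i} with disjoint A_i,
  integral f dm = sum_i c_i * m(A_i).
Lengths of the A_i:
  m(A_1) = 17/2 - 11/2 = 3.
  m(A_2) = 25/2 - 19/2 = 3.
  m(A_3) = 14 - 13 = 1.
Contributions c_i * m(A_i):
  (-1) * (3) = -3.
  (3) * (3) = 9.
  (-1) * (1) = -1.
Total: -3 + 9 - 1 = 5.

5


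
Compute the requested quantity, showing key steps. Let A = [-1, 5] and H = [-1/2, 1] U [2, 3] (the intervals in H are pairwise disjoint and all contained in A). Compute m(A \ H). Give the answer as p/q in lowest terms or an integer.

The ambient interval has length m(A) = 5 - (-1) = 6.
Since the holes are disjoint and sit inside A, by finite additivity
  m(H) = sum_i (b_i - a_i), and m(A \ H) = m(A) - m(H).
Computing the hole measures:
  m(H_1) = 1 - (-1/2) = 3/2.
  m(H_2) = 3 - 2 = 1.
Summed: m(H) = 3/2 + 1 = 5/2.
So m(A \ H) = 6 - 5/2 = 7/2.

7/2


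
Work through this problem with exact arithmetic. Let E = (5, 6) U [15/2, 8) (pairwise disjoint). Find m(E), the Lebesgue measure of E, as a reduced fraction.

For pairwise disjoint intervals, m(union_i I_i) = sum_i m(I_i),
and m is invariant under swapping open/closed endpoints (single points have measure 0).
So m(E) = sum_i (b_i - a_i).
  I_1 has length 6 - 5 = 1.
  I_2 has length 8 - 15/2 = 1/2.
Summing:
  m(E) = 1 + 1/2 = 3/2.

3/2


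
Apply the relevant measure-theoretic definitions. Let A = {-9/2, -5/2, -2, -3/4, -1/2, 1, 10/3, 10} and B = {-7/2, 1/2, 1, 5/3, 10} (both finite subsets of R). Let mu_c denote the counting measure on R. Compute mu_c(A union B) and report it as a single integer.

Counting measure on a finite set equals cardinality. By inclusion-exclusion, |A union B| = |A| + |B| - |A cap B|.
|A| = 8, |B| = 5, |A cap B| = 2.
So mu_c(A union B) = 8 + 5 - 2 = 11.

11


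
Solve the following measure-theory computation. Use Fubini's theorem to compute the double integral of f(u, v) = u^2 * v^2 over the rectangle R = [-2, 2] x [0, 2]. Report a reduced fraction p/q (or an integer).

f(u, v) is a tensor product of a function of u and a function of v, and both factors are bounded continuous (hence Lebesgue integrable) on the rectangle, so Fubini's theorem applies:
  integral_R f d(m x m) = (integral_a1^b1 u^2 du) * (integral_a2^b2 v^2 dv).
Inner integral in u: integral_{-2}^{2} u^2 du = (2^3 - (-2)^3)/3
  = 16/3.
Inner integral in v: integral_{0}^{2} v^2 dv = (2^3 - 0^3)/3
  = 8/3.
Product: (16/3) * (8/3) = 128/9.

128/9


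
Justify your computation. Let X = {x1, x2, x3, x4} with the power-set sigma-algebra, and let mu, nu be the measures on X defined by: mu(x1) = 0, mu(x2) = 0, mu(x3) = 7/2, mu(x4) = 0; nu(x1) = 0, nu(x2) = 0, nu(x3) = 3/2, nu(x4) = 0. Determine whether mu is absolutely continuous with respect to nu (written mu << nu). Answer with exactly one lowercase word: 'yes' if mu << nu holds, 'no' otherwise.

mu << nu means: every nu-null measurable set is also mu-null; equivalently, for every atom x, if nu({x}) = 0 then mu({x}) = 0.
Checking each atom:
  x1: nu = 0, mu = 0 -> consistent with mu << nu.
  x2: nu = 0, mu = 0 -> consistent with mu << nu.
  x3: nu = 3/2 > 0 -> no constraint.
  x4: nu = 0, mu = 0 -> consistent with mu << nu.
No atom violates the condition. Therefore mu << nu.

yes


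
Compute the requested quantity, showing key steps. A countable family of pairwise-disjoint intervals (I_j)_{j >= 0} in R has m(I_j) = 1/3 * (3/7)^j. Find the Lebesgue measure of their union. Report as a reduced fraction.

By countable additivity of the Lebesgue measure on pairwise disjoint measurable sets,
  m(union_{j >= 0} I_j) = sum_{j >= 0} m(I_j) = sum_{j >= 0} a * r^j,
  with a = 1/3 and r = 3/7.
Since 0 < r = 3/7 < 1, the geometric series converges:
  sum_{j >= 0} a * r^j = a / (1 - r).
  = 1/3 / (1 - 3/7)
  = 1/3 / (4/7)
  = 7/12.

7/12
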